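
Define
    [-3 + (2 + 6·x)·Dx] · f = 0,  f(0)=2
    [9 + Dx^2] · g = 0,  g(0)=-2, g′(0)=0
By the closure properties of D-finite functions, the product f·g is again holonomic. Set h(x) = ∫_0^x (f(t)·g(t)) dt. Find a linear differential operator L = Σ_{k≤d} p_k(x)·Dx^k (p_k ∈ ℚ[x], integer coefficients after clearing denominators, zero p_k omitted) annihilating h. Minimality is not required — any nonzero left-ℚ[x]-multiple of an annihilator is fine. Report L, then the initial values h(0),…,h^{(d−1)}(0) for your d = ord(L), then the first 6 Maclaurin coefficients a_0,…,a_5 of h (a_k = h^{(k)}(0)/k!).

f: a_k = 2, 3, -9/4, 27/8, -405/64, 1701/128, …
g: a_k = -2, 0, 9, 0, -27/4, 0, …
h₀=f·g: eliminate ⇒ L₀, order ≤ 1·2.
h=∫₀ˣh₀: take L = L₀·Dx.
L = (63 + 216·x + 324·x^2)·Dx + (-12 - 36·x)·Dx^2 + (4 + 24·x + 36·x^2)·Dx^3  (order 3).
h: a_k = 0, -4, -3, 15/2, 81/16, -135/32, …
ICs: h(0) = 0, h′(0) = -4, h′′(0) = -6.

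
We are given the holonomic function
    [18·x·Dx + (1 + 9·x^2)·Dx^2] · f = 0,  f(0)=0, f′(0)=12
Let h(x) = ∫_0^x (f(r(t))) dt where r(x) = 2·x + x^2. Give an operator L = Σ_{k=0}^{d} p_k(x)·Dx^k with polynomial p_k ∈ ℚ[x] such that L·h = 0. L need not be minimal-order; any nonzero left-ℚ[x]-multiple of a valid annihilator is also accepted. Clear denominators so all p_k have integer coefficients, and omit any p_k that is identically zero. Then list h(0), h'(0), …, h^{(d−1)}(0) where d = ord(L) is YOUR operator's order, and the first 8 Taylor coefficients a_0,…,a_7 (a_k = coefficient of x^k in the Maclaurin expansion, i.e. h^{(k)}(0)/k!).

f: a_k = 0, 12, 0, -36, 0, 972/5, 0, -8748/7, …
h₀=f(r): pull back L_f along r ⇒ L₀.
∫: right-multiply L₀ by Dx.
L = (-1 + 72·x + 144·x^2 + 108·x^3 + 27·x^4)·Dx^2 + (1 + x + 36·x^2 + 72·x^3 + 45·x^4 + 9·x^5)·Dx^3  (order 3).
h: a_k = 0, 0, 12, 4, -72, -432/5, 5004/5, 15516/7, …
ICs: h(0) = 0, h′(0) = 0, h′′(0) = 24.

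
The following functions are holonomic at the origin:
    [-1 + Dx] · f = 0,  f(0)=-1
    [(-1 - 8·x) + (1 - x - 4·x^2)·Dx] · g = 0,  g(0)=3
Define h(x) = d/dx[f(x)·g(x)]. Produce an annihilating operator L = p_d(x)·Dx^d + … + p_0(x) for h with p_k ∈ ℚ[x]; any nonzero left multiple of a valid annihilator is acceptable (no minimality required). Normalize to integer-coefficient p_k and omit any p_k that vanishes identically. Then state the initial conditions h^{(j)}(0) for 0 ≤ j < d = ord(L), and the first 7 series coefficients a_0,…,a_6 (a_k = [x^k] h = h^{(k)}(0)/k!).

f: a_k = -1, -1, -1/2, -1/6, -1/24, -1/120, -1/720, …
g: a_k = 3, 3, 15, 27, 87, 195, 543, …
L₀ := L_f ⊗_s L_g (sym. prod.), ord ≤ 1.
Derive L from L₀ (diff closure).
L = (13 + 36·x + 65·x^2 - 56·x^3 + 16·x^4) + (-2 - 5·x + 19·x^2 + 24·x^3 - 16·x^4)·Dx  (order 1).
h: a_k = -6, -39, -132, -977/2, -5963/4, -188797/40, -831287/60, …
ICs: h(0) = -6.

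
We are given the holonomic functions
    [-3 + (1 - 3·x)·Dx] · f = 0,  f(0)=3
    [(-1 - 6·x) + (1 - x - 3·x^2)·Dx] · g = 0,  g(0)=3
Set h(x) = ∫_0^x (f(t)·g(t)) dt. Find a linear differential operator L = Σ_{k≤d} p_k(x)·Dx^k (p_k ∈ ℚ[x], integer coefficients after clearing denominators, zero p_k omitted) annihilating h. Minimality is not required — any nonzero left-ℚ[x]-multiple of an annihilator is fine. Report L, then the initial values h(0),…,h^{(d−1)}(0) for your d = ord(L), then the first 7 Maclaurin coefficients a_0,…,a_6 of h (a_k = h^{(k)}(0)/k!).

f: a_k = 3, 9, 27, 81, 243, 729, 2187, …
g: a_k = 3, 3, 12, 21, 57, 120, 291, …
Sym-product of L_f,L_g gives L₀ (≤ ord 1).
h=∫₀ˣh₀: take L = L₀·Dx.
L = (-4 + 27·x^2)·Dx + (1 - 4·x + 9·x^3)·Dx^2  (order 2).
h: a_k = 0, 9, 18, 48, 495/4, 1656/5, 888, …
ICs: h(0) = 0, h′(0) = 9.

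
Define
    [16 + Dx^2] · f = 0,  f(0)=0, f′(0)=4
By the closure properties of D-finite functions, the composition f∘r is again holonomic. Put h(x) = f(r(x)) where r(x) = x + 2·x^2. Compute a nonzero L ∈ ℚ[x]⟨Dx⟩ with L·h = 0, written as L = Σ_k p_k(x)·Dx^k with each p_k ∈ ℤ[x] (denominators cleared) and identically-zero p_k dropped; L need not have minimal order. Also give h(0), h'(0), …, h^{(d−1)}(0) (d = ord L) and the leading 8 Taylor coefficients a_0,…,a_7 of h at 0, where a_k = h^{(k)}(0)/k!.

L = (16 + 192·x + 768·x^2 + 1024·x^3) - 4·Dx + (1 + 4·x)·Dx^2  (order 2).
h: a_k = 0, 4, 8, -32/3, -64, -1792/15, 0, 106496/315, …
ICs: h(0) = 0, h′(0) = 4.

f: a_k = 0, 4, 0, -32/3, 0, 128/15, 0, -1024/315, …
Substitute x→r, Dx→(1/r')Dx; clear ⇒ L₀.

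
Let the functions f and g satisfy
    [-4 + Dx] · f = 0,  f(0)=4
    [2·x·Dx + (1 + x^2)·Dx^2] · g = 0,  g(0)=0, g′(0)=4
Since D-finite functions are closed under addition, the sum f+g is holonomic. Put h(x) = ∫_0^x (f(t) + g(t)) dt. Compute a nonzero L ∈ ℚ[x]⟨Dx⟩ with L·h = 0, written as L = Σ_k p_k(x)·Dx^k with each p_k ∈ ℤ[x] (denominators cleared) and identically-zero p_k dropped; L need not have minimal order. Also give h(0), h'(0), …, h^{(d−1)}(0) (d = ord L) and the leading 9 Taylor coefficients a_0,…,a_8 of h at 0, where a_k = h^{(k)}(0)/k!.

L = (4 - 16·x - 12·x^2 - 16·x^3)·Dx^2 + (-9 - 13·x^2 - 8·x^4)·Dx^3 + (2 + x + 4·x^2 + x^3 + 2·x^4)·Dx^4  (order 4).
h: a_k = 0, 4, 10, 32/3, 31/3, 128/15, 262/45, 1024/315, 979/630, …
ICs: h(0) = 0, h′(0) = 4, h′′(0) = 20, h′′′(0) = 64.

f: a_k = 4, 16, 32, 128/3, 128/3, 512/15, 1024/45, 4096/315, 2048/315, …
g: a_k = 0, 4, 0, -4/3, 0, 4/5, 0, -4/7, 0, …
h₀=f+g: left-lcm gives L₀, ord ≤ 3.
h=∫h₀ ⇒ L = L₀·Dx.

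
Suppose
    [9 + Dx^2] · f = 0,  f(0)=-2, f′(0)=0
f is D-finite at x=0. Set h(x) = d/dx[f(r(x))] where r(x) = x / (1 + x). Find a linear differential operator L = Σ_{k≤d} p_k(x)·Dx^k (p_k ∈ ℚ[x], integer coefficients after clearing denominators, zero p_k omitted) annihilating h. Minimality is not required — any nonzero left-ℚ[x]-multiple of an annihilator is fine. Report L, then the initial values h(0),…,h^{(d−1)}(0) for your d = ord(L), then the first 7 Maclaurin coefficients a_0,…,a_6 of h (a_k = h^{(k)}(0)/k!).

L = (15 + 12·x + 6·x^2) + (6 + 18·x + 18·x^2 + 6·x^3)·Dx + (1 + 4·x + 6·x^2 + 4·x^3 + x^4)·Dx^2  (order 2).
h: a_k = 0, 18, -54, 81, -45, -2457/20, 9639/20, …
ICs: h(0) = 0, h′(0) = 18.

f: a_k = -2, 0, 9, 0, -27/4, 0, 81/40, …
f∘r: x↦r, Dx↦Dx/r' in L_f ⇒ L₀.
h₀' ⇒ L via d/dx closure of L₀.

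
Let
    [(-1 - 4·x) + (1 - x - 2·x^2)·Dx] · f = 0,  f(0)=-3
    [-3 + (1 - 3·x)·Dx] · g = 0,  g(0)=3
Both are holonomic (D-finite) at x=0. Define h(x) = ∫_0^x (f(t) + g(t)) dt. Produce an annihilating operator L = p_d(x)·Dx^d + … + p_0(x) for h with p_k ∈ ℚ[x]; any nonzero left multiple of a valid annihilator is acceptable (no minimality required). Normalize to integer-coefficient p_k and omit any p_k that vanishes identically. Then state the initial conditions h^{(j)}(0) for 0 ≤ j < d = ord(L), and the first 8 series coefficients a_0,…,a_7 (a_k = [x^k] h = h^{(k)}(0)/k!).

f: a_k = -3, -3, -9, -15, -33, -63, -129, -255, …
g: a_k = 3, 9, 27, 81, 243, 729, 2187, 6561, …
f+g: L₀ = lclm(L_f,L_g), ord ≤ 1+1.
h=∫h₀ ⇒ L = L₀·Dx.
L = (-36·x + 36·x^2 - 36·x^3)·Dx + (6 - 6·x - 30·x^2 + 54·x^3 - 72·x^4)·Dx^2 + (-1 + 6·x - 12·x^2 + 8·x^3 + 9·x^4 - 18·x^5)·Dx^3  (order 3).
h: a_k = 0, 0, 3, 6, 33/2, 42, 111, 294, …
ICs: h(0) = 0, h′(0) = 0, h′′(0) = 6.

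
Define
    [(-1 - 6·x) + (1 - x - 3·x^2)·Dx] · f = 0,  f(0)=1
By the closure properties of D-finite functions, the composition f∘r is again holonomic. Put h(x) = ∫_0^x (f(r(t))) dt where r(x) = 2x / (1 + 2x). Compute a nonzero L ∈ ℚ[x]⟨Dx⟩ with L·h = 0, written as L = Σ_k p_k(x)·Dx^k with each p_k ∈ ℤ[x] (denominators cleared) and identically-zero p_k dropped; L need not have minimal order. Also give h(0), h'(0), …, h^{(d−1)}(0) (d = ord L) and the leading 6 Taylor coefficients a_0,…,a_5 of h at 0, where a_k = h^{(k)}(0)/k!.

f: a_k = 1, 1, 4, 7, 19, 40, …
h₀=f(r): pull back L_f along r ⇒ L₀.
h=∫h₀ ⇒ L = L₀·Dx.
L = (2 + 28·x)·Dx + (-1 - 4·x + 8·x^2 + 24·x^3)·Dx^2  (order 2).
h: a_k = 0, 1, 1, 4, 0, 144/5, …
ICs: h(0) = 0, h′(0) = 1.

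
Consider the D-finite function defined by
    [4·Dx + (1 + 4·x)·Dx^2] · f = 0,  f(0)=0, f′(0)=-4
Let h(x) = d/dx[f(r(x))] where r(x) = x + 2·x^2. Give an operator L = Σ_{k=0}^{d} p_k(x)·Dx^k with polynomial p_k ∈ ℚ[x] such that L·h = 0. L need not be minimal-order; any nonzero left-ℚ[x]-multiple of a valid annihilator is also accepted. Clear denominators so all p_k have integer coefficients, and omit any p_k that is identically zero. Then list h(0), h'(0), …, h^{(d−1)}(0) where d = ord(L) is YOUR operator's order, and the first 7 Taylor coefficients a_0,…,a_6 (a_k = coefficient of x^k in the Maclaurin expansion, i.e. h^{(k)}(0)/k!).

f: a_k = 0, -4, 8, -64/3, 64, -1024/5, 2048/3, …
Substitute x→r, Dx→(1/r')Dx; clear ⇒ L₀.
h=h₀': d/dx-closure on L₀ ⇒ L.
L = (16·x + 32·x^2) + (1 + 8·x + 24·x^2 + 32·x^3)·Dx  (order 1).
h: a_k = -4, 0, 32, -128, 256, 0, -2048, …
ICs: h(0) = -4.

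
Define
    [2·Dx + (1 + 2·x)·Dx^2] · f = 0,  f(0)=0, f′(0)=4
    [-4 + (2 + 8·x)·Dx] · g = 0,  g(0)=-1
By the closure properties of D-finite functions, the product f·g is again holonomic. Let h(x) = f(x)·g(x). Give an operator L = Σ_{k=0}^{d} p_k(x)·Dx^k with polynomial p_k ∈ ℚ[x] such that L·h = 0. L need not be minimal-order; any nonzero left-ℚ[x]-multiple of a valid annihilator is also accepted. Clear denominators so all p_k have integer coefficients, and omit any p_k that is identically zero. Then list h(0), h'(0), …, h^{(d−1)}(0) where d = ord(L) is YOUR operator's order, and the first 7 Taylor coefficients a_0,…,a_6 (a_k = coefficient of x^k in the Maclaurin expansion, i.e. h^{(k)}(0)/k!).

f: a_k = 0, 4, -4, 16/3, -8, 64/5, -64/3, …
g: a_k = -1, -2, 2, -4, 10, -28, 84, …
h₀=f·g: eliminate ⇒ L₀, order ≤ 2·1.
L = (8 + 8·x) + (-2 - 8·x)·Dx + (1 + 10·x + 32·x^2 + 32·x^3)·Dx^2  (order 2).
h: a_k = 0, -4, -4, 32/3, -80/3, 1048/15, -968/5, …
ICs: h(0) = 0, h′(0) = -4.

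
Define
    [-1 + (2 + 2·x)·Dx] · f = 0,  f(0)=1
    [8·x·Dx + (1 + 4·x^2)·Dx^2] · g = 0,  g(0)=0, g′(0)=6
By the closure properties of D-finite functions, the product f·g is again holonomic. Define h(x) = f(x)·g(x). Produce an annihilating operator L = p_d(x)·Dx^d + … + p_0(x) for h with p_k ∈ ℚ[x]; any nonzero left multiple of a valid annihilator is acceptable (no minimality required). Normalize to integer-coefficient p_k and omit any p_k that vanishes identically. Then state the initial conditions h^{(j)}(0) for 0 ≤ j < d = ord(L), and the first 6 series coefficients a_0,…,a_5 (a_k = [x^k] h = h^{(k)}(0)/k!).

L = (3 - 16·x - 4·x^2) + (-4 + 28·x + 48·x^2 + 16·x^3)·Dx + (4 + 8·x + 20·x^2 + 32·x^3 + 16·x^4)·Dx^2  (order 2).
h: a_k = 0, 6, 3, -35/4, -29/8, 6389/320, …
ICs: h(0) = 0, h′(0) = 6.

f: a_k = 1, 1/2, -1/8, 1/16, -5/128, 7/256, …
g: a_k = 0, 6, 0, -8, 0, 96/5, …
Product ⇒ symmetric product L₀, ord ≤ 2.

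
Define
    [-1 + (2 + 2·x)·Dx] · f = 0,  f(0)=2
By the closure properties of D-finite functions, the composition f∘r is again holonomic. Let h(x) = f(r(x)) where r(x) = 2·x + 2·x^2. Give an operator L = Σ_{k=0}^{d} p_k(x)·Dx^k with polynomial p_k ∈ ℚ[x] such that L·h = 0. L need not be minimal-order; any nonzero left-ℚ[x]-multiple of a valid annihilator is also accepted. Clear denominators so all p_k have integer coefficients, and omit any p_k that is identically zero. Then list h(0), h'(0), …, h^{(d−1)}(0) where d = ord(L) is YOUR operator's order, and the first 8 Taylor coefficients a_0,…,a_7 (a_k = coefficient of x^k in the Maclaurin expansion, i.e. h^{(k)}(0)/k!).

L = (-1 - 2·x) + (1 + 2·x + 2·x^2)·Dx  (order 1).
h: a_k = 2, 2, 1, -1, 3/4, -1/4, -3/8, 7/8, …
ICs: h(0) = 2.

f: a_k = 2, 1, -1/4, 1/8, -5/64, 7/128, -21/512, 33/1024, …
f∘r: x↦r, Dx↦Dx/r' in L_f ⇒ L₀.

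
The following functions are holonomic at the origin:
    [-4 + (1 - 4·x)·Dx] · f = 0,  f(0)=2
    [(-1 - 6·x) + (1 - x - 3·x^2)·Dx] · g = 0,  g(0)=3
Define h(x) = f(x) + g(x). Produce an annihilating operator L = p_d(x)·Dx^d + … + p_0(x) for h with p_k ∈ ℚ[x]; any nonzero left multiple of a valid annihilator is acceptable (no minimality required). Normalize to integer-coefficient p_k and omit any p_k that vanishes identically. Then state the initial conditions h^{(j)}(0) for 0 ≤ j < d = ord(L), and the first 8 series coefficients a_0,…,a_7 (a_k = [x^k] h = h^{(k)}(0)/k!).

f: a_k = 2, 8, 32, 128, 512, 2048, 8192, 32768, …
g: a_k = 3, 3, 12, 21, 57, 120, 291, 651, …
Sum ⇒ L₀ = lclm(L_f,L_g) in ℚ(x)⟨Dx⟩.
L = (-72·x + 72·x^2 - 96·x^3) + (8 - 6·x - 66·x^2 + 112·x^3 - 192·x^4)·Dx + (-1 + 7·x - 15·x^2 + 10·x^3 + 20·x^4 - 48·x^5)·Dx^2  (order 2).
h: a_k = 5, 11, 44, 149, 569, 2168, 8483, 33419, …
ICs: h(0) = 5, h′(0) = 11.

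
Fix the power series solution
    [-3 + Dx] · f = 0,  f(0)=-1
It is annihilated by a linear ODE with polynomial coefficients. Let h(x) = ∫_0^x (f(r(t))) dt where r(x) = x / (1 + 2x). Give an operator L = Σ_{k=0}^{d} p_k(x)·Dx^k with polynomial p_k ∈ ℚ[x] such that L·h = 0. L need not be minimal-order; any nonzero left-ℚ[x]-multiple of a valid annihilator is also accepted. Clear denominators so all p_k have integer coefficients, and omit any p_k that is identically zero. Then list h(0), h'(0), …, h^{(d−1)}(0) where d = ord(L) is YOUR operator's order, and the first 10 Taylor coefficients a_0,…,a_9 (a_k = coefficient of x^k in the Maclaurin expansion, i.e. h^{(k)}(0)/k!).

L = -3·Dx + (1 + 4·x + 4·x^2)·Dx^2  (order 2).
h: a_k = 0, -1, -3/2, 1/2, 3/8, -51/40, 173/80, -1581/560, 12441/4480, -15139/13440, …
ICs: h(0) = 0, h′(0) = -1.

f: a_k = -1, -3, -9/2, -9/2, -27/8, -81/40, -81/80, -243/560, -729/4480, -243/4480, …
Change of var in L_f (x↦r) gives L₀.
h=∫₀ˣh₀: take L = L₀·Dx.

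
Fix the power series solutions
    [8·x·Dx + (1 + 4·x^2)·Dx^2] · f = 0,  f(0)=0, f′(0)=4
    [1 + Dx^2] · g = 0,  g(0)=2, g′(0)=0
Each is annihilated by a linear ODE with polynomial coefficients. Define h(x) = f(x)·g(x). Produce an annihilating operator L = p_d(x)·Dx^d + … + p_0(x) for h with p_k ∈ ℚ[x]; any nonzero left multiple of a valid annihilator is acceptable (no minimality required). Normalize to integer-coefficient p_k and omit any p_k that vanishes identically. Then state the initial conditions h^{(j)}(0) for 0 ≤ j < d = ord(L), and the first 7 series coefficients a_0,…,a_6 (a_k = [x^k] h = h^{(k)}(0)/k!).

L = (85 + 944·x^2 + 416·x^4 + 256·x^6 + 256·x^8) + (144·x + 704·x^3 + 768·x^5 + 1024·x^7)·Dx + (90 + 992·x^2 + 576·x^4 + 512·x^6 + 512·x^8)·Dx^2 + (144·x + 704·x^3 + 768·x^5 + 1024·x^7)·Dx^3 + (5 + 48·x^2 + 160·x^4 + 256·x^6 + 256·x^8)·Dx^4  (order 4).
h: a_k = 0, 8, 0, -44/3, 0, 469/15, 0, …
ICs: h(0) = 0, h′(0) = 8, h′′(0) = 0, h′′′(0) = -88.

f: a_k = 0, 4, 0, -16/3, 0, 64/5, 0, …
g: a_k = 2, 0, -1, 0, 1/12, 0, -1/360, …
Sym-product of L_f,L_g gives L₀ (≤ ord 4).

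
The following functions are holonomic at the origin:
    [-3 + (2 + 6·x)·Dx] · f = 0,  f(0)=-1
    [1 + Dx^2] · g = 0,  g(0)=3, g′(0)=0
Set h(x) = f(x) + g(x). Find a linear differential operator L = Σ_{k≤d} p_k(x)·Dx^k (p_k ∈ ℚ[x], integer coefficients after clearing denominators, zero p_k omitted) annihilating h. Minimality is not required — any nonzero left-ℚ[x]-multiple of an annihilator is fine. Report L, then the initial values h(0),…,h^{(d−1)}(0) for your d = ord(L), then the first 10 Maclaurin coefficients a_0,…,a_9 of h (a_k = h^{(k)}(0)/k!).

f: a_k = -1, -3/2, 9/8, -27/16, 405/128, -1701/256, 15309/1024, -72171/2048, 2814669/32768, -14073345/65536, …
g: a_k = 3, 0, -3/2, 0, 1/8, 0, -1/240, 0, 1/13440, 0, …
f+g: L₀ = lclm(L_f,L_g), ord ≤ 1+2.
L = (-93 - 72·x - 108·x^2) + (-10 + 18·x + 216·x^2 + 216·x^3)·Dx + (-93 - 72·x - 108·x^2)·Dx^2 + (-10 + 18·x + 216·x^2 + 216·x^3)·Dx^3  (order 3).
h: a_k = 2, -3/2, -3/8, -27/16, 421/128, -1701/256, 229571/15360, -72171/2048, 295540501/3440640, -14073345/65536, …
ICs: h(0) = 2, h′(0) = -3/2, h′′(0) = -3/4.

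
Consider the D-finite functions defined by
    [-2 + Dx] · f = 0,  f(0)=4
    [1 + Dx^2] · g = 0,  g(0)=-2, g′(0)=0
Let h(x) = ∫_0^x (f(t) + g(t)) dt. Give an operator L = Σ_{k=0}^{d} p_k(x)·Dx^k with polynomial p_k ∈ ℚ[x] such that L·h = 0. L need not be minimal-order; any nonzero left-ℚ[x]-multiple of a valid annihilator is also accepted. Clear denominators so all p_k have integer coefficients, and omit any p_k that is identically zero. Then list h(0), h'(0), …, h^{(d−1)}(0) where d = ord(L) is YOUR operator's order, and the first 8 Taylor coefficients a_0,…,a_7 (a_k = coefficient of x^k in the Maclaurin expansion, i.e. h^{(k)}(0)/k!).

f: a_k = 4, 8, 8, 16/3, 8/3, 16/15, 16/45, 32/315, …
g: a_k = -2, 0, 1, 0, -1/12, 0, 1/360, 0, …
Weyl lclm of L_f,L_g ⇒ L₀ (ord ≤ 3).
h=∫h₀ ⇒ L = L₀·Dx.
L = -2·Dx + Dx^2 - 2·Dx^3 + Dx^4  (order 4).
h: a_k = 0, 2, 4, 3, 4/3, 31/60, 8/45, 43/840, …
ICs: h(0) = 0, h′(0) = 2, h′′(0) = 8, h′′′(0) = 18.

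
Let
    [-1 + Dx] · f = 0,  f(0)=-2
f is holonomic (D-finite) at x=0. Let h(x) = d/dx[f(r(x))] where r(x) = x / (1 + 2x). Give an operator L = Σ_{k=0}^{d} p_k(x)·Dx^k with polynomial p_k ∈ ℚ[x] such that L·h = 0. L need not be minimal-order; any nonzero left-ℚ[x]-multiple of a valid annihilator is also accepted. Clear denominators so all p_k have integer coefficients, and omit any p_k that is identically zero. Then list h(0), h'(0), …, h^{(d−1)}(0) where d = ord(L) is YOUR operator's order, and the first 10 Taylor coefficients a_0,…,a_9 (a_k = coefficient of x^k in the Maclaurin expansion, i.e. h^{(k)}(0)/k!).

L = (-3 - 8·x) + (-1 - 4·x - 4·x^2)·Dx  (order 1).
h: a_k = -2, 6, -13, 71/3, -147/4, 2699/60, -9157/360, -68731/840, 8443151/20160, -236126701/181440, …
ICs: h(0) = -2.

f: a_k = -2, -2, -1, -1/3, -1/12, -1/60, -1/360, -1/2520, -1/20160, -1/181440, …
Substitute x→r, Dx→(1/r')Dx; clear ⇒ L₀.
Differentiate: ansatz ord ≤ ord L₀ ⇒ L.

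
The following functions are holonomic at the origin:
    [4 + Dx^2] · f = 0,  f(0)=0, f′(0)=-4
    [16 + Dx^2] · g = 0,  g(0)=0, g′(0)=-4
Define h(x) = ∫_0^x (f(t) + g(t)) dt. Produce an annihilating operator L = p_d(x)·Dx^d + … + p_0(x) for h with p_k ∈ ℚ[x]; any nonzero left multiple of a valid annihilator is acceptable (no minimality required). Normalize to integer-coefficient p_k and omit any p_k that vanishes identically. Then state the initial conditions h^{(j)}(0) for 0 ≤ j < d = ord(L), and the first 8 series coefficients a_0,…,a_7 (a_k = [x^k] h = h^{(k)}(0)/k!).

L = 64·Dx + 20·Dx^3 + Dx^5  (order 5).
h: a_k = 0, 0, -4, 0, 10/3, 0, -68/45, 0, …
ICs: h(0) = 0, h′(0) = 0, h′′(0) = -8, h′′′(0) = 0, h′′′′(0) = 80.

f: a_k = 0, -4, 0, 8/3, 0, -8/15, 0, 16/315, …
g: a_k = 0, -4, 0, 32/3, 0, -128/15, 0, 1024/315, …
L₀ := lclm(L_f,L_g); ord L₀ ≤ 2+2.
h=∫₀ˣh₀: take L = L₀·Dx.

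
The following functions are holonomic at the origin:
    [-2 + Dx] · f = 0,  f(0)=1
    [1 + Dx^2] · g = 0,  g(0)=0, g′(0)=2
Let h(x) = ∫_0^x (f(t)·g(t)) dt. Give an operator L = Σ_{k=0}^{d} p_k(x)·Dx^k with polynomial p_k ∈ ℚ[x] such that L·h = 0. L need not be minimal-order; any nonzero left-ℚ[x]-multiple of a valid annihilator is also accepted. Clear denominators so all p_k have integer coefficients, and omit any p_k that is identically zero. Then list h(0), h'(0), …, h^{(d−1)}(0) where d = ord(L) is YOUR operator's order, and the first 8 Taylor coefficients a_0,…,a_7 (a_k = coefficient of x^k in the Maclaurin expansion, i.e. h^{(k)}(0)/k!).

L = 5·Dx - 4·Dx^2 + Dx^3  (order 3).
h: a_k = 0, 0, 1, 4/3, 11/12, 2/5, 41/360, 11/630, …
ICs: h(0) = 0, h′(0) = 0, h′′(0) = 2.

f: a_k = 1, 2, 2, 4/3, 2/3, 4/15, 4/45, 8/315, …
g: a_k = 0, 2, 0, -1/3, 0, 1/60, 0, -1/2520, …
f·g: L₀ = L_f ⊗_s L_g, ord ≤ 1·2.
∫: right-multiply L₀ by Dx.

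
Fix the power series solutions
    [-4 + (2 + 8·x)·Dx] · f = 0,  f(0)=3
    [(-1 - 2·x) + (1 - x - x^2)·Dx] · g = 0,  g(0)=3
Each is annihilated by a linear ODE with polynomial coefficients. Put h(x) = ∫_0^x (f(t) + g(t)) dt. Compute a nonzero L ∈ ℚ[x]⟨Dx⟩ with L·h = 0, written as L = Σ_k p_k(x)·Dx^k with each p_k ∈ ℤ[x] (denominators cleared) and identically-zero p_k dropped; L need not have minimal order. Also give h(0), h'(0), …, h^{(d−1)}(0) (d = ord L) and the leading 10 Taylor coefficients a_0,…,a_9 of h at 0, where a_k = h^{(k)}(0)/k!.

L = (12 + 48·x + 48·x^2 + 40·x^3)·Dx + (-8 - 30·x - 114·x^2 - 152·x^3 - 100·x^4)·Dx^2 + (-1 + 5·x + 39·x^2 - 6·x^3 - 82·x^4 - 40·x^5)·Dx^3  (order 3).
h: a_k = 0, 6, 9/2, 0, 21/4, -3, 18, -213/7, 855/8, -824/3, …
ICs: h(0) = 0, h′(0) = 6, h′′(0) = 9.

f: a_k = 3, 6, -6, 12, -30, 84, -252, 792, -2574, 8580, …
g: a_k = 3, 3, 6, 9, 15, 24, 39, 63, 102, 165, …
L₀ := lclm(L_f,L_g); ord L₀ ≤ 1+1.
∫: right-multiply L₀ by Dx.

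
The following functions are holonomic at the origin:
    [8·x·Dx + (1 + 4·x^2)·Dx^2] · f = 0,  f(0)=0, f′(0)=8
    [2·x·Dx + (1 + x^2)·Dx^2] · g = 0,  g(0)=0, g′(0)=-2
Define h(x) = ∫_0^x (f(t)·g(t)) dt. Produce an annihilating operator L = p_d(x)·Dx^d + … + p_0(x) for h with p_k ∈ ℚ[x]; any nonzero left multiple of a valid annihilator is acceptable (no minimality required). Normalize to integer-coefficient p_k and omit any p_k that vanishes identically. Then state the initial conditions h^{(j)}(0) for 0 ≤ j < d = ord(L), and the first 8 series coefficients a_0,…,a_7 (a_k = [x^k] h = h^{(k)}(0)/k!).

f: a_k = 0, 8, 0, -32/3, 0, 128/5, 0, -512/7, …
g: a_k = 0, -2, 0, 2/3, 0, -2/5, 0, 2/7, …
h₀=f·g: eliminate ⇒ L₀, order ≤ 2·2.
∫: right-multiply L₀ by Dx.
L = (-96·x - 800·x^3 - 1024·x^5 + 640·x^7 + 1536·x^9)·Dx^2 + (-20 - 412·x^2 - 1440·x^4 - 896·x^6 + 2240·x^8 + 2304·x^10)·Dx^3 + (-40·x - 280·x^3 - 480·x^5 + 272·x^7 + 1280·x^9 + 768·x^11)·Dx^4 + (-1 - 10·x^2 - 29·x^4 + 116·x^8 + 160·x^10 + 64·x^12)·Dx^5  (order 5).
h: a_k = 0, 0, 0, -16/3, 0, 16/3, 0, -2768/315, …
ICs: h(0) = 0, h′(0) = 0, h′′(0) = 0, h′′′(0) = -32, h′′′′(0) = 0.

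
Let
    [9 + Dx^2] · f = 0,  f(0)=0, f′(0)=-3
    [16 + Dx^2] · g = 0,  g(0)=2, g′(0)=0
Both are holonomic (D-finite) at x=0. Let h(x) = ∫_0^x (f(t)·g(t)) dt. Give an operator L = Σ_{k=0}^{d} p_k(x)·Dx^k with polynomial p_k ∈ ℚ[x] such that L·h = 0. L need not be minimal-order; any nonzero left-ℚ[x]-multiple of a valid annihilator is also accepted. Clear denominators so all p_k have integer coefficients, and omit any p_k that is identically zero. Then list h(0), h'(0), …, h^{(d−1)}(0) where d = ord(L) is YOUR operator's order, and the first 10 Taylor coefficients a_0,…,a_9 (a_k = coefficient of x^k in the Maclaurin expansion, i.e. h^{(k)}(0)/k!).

f: a_k = 0, -3, 0, 9/2, 0, -81/40, 0, 243/560, 0, -243/4480, …
g: a_k = 2, 0, -16, 0, 64/3, 0, -512/45, 0, 1024/315, 0, …
f·g: L₀ = L_f ⊗_s L_g, ord ≤ 2·2.
h=∫h₀ ⇒ L = L₀·Dx.
L = 49·Dx + 50·Dx^3 + Dx^5  (order 5).
h: a_k = 0, 0, -3, 0, 57/4, 0, -2801/120, 0, 137257/6720, 0, …
ICs: h(0) = 0, h′(0) = 0, h′′(0) = -6, h′′′(0) = 0, h′′′′(0) = 342.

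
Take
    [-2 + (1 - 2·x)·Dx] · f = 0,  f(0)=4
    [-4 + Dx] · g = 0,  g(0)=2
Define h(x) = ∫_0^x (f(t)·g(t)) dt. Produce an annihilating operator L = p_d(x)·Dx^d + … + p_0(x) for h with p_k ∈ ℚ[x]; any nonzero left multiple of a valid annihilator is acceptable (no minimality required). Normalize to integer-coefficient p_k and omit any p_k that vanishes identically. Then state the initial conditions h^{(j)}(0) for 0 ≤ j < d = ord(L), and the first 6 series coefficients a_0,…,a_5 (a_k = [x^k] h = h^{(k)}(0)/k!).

f: a_k = 4, 8, 16, 32, 64, 128, …
g: a_k = 2, 8, 16, 64/3, 64/3, 256/15, …
f·g: L₀ = L_f ⊗_s L_g, ord ≤ 1·1.
h=∫h₀ ⇒ L = L₀·Dx.
L = (6 - 8·x)·Dx + (-1 + 2·x)·Dx^2  (order 2).
h: a_k = 0, 8, 24, 160/3, 304/3, 896/5, …
ICs: h(0) = 0, h′(0) = 8.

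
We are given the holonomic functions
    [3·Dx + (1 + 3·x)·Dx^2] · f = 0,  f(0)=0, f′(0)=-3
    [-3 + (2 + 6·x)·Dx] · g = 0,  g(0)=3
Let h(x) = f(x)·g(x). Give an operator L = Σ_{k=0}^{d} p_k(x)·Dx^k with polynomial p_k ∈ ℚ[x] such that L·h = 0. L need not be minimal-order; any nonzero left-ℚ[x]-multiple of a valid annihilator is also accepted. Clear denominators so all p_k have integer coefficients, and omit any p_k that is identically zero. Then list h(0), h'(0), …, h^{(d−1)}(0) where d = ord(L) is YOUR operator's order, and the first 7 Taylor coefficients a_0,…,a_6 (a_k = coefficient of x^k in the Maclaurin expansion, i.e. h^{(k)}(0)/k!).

f: a_k = 0, -3, 9/2, -9, 81/4, -243/5, 243/2, …
g: a_k = 3, 9/2, -27/8, 81/16, -1215/128, 5103/256, -45927/1024, …
Product ⇒ symmetric product L₀, ord ≤ 2.
L = 9 + (4 + 24·x + 36·x^2)·Dx^2  (order 2).
h: a_k = 0, -9, 0, 27/8, -81/8, 17253/640, -22599/320, …
ICs: h(0) = 0, h′(0) = -9.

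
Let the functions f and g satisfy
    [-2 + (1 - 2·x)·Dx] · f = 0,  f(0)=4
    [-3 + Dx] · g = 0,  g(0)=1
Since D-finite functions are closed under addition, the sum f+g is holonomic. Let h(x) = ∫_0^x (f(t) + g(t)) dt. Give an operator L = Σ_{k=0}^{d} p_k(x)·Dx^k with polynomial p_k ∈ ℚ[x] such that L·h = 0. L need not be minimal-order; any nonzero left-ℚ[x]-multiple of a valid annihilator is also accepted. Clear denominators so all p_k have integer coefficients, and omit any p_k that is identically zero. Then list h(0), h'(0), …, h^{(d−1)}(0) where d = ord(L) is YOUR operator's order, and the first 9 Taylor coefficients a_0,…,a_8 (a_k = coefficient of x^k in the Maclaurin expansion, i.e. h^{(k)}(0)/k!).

f: a_k = 4, 8, 16, 32, 64, 128, 256, 512, 1024, …
g: a_k = 1, 3, 9/2, 9/2, 27/8, 81/40, 81/80, 243/560, 729/4480, …
h₀=f+g: left-lcm gives L₀, ord ≤ 2.
h=∫h₀ ⇒ L = L₀·Dx.
L = (-6 - 36·x)·Dx + (-1 + 36·x - 36·x^2)·Dx^2 + (1 - 8·x + 12·x^2)·Dx^3  (order 3).
h: a_k = 0, 5, 11/2, 41/6, 73/8, 539/40, 5201/240, 20561/560, 286963/4480, …
ICs: h(0) = 0, h′(0) = 5, h′′(0) = 11.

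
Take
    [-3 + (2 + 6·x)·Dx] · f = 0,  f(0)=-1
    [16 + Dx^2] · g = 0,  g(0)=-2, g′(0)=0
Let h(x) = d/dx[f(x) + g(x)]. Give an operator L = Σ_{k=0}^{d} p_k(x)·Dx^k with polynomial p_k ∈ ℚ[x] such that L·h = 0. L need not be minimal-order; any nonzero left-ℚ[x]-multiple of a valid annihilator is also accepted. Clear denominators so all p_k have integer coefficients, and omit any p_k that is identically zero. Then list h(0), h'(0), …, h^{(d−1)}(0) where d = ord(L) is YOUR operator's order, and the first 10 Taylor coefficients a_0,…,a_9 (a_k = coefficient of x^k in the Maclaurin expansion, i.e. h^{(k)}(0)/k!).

L = (-9552 - 18432·x - 27648·x^2) + (-2912 - 21024·x - 55296·x^2 - 55296·x^3)·Dx + (-597 - 1152·x - 1728·x^2)·Dx^2 + (-182 - 1314·x - 3456·x^2 - 3456·x^3)·Dx^3  (order 3).
h: a_k = -3/2, 137/4, -81/16, -6977/96, -8505/256, 1213193/7680, -505197/2048, 853066303/1290240, -126660105/65536, 2036942070473/371589120, …
ICs: h(0) = -3/2, h′(0) = 137/4, h′′(0) = -81/8.

f: a_k = -1, -3/2, 9/8, -27/16, 405/128, -1701/256, 15309/1024, -72171/2048, 2814669/32768, -14073345/65536, …
g: a_k = -2, 0, 16, 0, -64/3, 0, 512/45, 0, -1024/315, 0, …
Weyl lclm of L_f,L_g ⇒ L₀ (ord ≤ 3).
h=h₀': d/dx-closure on L₀ ⇒ L.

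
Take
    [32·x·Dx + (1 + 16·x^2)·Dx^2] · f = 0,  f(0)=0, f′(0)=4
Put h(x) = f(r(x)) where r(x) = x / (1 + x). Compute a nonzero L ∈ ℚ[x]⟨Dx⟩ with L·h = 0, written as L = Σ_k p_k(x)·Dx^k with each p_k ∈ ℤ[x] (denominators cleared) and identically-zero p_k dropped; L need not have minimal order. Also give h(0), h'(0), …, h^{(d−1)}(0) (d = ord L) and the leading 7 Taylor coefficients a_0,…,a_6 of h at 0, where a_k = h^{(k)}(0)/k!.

f: a_k = 0, 4, 0, -64/3, 0, 1024/5, 0, …
Substitute x→r, Dx→(1/r')Dx; clear ⇒ L₀.
L = (2 + 34·x)·Dx + (1 + 2·x + 17·x^2)·Dx^2  (order 2).
h: a_k = 0, 4, -4, -52/3, 60, 404/5, -2444/3, …
ICs: h(0) = 0, h′(0) = 4.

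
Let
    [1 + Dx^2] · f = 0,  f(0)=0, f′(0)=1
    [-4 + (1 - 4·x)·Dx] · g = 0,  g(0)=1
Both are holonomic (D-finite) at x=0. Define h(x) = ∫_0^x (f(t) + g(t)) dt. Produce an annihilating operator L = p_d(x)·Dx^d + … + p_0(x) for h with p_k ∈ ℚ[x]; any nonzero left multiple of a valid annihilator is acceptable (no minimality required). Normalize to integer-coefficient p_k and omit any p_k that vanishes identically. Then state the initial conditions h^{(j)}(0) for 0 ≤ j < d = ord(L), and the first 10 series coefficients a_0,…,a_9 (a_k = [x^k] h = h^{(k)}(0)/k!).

L = (-388 + 32·x - 64·x^2)·Dx + (33 - 140·x + 48·x^2 - 64·x^3)·Dx^2 + (-388 + 32·x - 64·x^2)·Dx^3 + (33 - 140·x + 48·x^2 - 64·x^3)·Dx^4  (order 4).
h: a_k = 0, 1, 5/2, 16/3, 383/24, 256/5, 122881/720, 4096/7, 82575359/40320, 65536/9, …
ICs: h(0) = 0, h′(0) = 1, h′′(0) = 5, h′′′(0) = 32.

f: a_k = 0, 1, 0, -1/6, 0, 1/120, 0, -1/5040, 0, 1/362880, …
g: a_k = 1, 4, 16, 64, 256, 1024, 4096, 16384, 65536, 262144, …
Sum ⇒ L₀ = lclm(L_f,L_g) in ℚ(x)⟨Dx⟩.
Integrate: L := L₀·Dx.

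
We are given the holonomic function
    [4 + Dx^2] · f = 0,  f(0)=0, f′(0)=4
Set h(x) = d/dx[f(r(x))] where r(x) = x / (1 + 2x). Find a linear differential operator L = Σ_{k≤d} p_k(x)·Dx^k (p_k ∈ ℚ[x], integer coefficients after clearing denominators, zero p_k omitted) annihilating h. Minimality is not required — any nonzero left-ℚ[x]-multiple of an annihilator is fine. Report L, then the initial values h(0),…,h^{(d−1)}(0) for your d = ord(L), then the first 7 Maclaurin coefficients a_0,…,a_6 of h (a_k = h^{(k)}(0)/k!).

L = (28 + 96·x + 96·x^2) + (12 + 72·x + 144·x^2 + 96·x^3)·Dx + (1 + 8·x + 24·x^2 + 32·x^3 + 16·x^4)·Dx^2  (order 2).
h: a_k = 4, -16, 40, -64, 8/3, 480, -110896/45, …
ICs: h(0) = 4, h′(0) = -16.

f: a_k = 0, 4, 0, -8/3, 0, 8/15, 0, …
Substitute x→r, Dx→(1/r')Dx; clear ⇒ L₀.
Derive L from L₀ (diff closure).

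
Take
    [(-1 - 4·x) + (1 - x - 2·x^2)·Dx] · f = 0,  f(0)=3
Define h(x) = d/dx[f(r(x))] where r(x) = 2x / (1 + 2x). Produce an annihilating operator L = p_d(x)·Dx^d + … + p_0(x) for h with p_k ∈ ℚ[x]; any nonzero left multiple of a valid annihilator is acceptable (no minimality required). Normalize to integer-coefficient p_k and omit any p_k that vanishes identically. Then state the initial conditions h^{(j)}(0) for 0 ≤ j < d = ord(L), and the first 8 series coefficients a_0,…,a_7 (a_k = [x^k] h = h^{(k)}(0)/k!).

f: a_k = 3, 3, 9, 15, 33, 63, 129, 255, …
h₀=f(r): pull back L_f along r ⇒ L₀.
h=h₀': d/dx-closure on L₀ ⇒ L.
L = (8 + 48·x + 288·x^2 + 320·x^3) + (-1 - 14·x - 36·x^2 + 56·x^3 + 160·x^4)·Dx  (order 1).
h: a_k = 6, 48, 0, 768, -1920, 13824, -53760, 270336, …
ICs: h(0) = 6.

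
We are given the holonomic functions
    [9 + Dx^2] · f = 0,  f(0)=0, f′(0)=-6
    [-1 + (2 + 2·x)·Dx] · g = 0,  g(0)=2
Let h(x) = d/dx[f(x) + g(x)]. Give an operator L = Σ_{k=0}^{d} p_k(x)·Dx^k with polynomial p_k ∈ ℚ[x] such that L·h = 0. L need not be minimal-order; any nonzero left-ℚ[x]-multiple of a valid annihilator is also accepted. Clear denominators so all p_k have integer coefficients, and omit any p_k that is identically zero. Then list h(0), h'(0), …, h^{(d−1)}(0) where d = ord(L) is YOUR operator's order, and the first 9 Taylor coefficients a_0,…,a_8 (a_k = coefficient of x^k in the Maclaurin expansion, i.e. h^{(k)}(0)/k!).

f: a_k = 0, -6, 0, 9, 0, -81/20, 0, 243/280, 0, …
g: a_k = 2, 1, -1/4, 1/8, -5/64, 7/128, -21/512, 33/1024, -429/16384, …
Weyl lclm of L_f,L_g ⇒ L₀ (ord ≤ 3).
Derive L from L₀ (diff closure).
L = (-153 - 216·x - 108·x^2) + (-234 - 666·x - 648·x^2 - 216·x^3)·Dx + (-17 - 24·x - 12·x^2)·Dx^2 + (-26 - 74·x - 72·x^2 - 24·x^3)·Dx^3  (order 3).
h: a_k = -5, -1/2, 219/8, -5/16, -2557/128, -63/256, 32259/5120, -429/2048, -894519/1146880, …
ICs: h(0) = -5, h′(0) = -1/2, h′′(0) = 219/4.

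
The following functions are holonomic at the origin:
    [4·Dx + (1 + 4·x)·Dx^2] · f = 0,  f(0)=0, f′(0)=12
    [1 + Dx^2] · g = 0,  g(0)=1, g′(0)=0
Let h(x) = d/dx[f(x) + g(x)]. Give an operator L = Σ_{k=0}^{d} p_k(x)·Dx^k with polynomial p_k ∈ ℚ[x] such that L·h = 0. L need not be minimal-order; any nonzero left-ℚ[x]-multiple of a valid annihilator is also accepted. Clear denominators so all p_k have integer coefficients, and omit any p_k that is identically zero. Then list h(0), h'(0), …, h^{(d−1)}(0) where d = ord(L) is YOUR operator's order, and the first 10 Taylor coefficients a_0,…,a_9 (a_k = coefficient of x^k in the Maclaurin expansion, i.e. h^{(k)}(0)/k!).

f: a_k = 0, 12, -24, 64, -192, 3072/5, -2048, 49152/7, -24576, 262144/3, …
g: a_k = 1, 0, -1/2, 0, 1/24, 0, -1/720, 0, 1/40320, 0, …
Sum ⇒ L₀ = lclm(L_f,L_g) in ℚ(x)⟨Dx⟩.
h=h₀': d/dx-closure on L₀ ⇒ L.
L = (388 + 32·x + 64·x^2) + (33 + 140·x + 48·x^2 + 64·x^3)·Dx + (388 + 32·x + 64·x^2)·Dx^2 + (33 + 140·x + 48·x^2 + 64·x^3)·Dx^3  (order 3).
h: a_k = 12, -49, 192, -4607/6, 3072, -1474561/120, 49152, -990904319/5040, 786432, -1141521776641/362880, …
ICs: h(0) = 12, h′(0) = -49, h′′(0) = 384.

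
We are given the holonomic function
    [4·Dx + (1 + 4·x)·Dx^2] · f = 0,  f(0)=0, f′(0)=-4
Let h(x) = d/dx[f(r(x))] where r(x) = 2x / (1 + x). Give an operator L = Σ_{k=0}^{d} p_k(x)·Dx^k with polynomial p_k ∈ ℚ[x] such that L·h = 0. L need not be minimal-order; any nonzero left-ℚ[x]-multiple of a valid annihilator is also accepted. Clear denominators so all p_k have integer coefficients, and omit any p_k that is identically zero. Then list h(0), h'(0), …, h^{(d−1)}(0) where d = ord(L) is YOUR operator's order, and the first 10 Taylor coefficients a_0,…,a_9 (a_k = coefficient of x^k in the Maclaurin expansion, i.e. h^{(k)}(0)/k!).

L = (10 + 18·x) + (1 + 10·x + 9·x^2)·Dx  (order 1).
h: a_k = -8, 80, -728, 6560, -59048, 531440, -4782968, 43046720, -387420488, 3486784400, …
ICs: h(0) = -8.

f: a_k = 0, -4, 8, -64/3, 64, -1024/5, 2048/3, -16384/7, 8192, -262144/9, …
h₀=f(r): pull back L_f along r ⇒ L₀.
h=h₀': d/dx-closure on L₀ ⇒ L.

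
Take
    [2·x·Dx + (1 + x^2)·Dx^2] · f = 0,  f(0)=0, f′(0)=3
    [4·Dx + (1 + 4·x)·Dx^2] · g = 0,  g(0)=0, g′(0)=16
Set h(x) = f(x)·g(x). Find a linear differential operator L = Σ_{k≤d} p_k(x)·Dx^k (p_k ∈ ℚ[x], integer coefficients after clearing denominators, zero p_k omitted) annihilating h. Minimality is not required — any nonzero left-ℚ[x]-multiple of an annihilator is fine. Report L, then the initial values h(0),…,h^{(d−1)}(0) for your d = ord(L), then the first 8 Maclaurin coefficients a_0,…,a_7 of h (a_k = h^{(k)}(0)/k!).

f: a_k = 0, 3, 0, -1, 0, 3/5, 0, -3/7, …
g: a_k = 0, 16, -32, 256/3, -256, 4096/5, -8192/3, 65536/7, …
h₀=f·g: eliminate ⇒ L₀, order ≤ 2·2.
L = (144 + 896·x + 560·x^2 + 2304·x^3 + 1920·x^4 + 3328·x^5 + 256·x^7)·Dx + (132 + 304·x + 2252·x^2 + 4144·x^3 + 8896·x^4 + 5952·x^5 + 8960·x^6 + 192·x^7 + 896·x^8)·Dx^2 + (72 + 376·x + 912·x^2 + 2808·x^3 + 3720·x^4 + 6288·x^5 + 3072·x^6 + 4368·x^7 + 192·x^8 + 512·x^9)·Dx^3 + (5 + 48·x + 178·x^2 + 416·x^3 + 729·x^4 + 720·x^5 + 1008·x^6 + 384·x^7 + 516·x^8 + 32·x^9 + 64·x^10)·Dx^4  (order 4).
h: a_k = 0, 0, 48, -96, 240, -736, 35728/15, -39776/5, …
ICs: h(0) = 0, h′(0) = 0, h′′(0) = 96, h′′′(0) = -576.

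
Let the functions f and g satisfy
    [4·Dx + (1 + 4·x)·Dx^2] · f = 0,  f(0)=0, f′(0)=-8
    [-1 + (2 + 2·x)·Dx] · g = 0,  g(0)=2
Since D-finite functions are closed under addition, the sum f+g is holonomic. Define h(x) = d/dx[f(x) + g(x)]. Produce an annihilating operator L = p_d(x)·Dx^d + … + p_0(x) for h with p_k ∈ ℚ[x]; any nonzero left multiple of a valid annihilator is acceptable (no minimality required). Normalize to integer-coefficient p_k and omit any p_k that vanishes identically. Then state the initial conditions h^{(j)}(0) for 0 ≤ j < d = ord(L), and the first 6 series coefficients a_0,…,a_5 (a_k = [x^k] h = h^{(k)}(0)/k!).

f: a_k = 0, -8, 16, -128/3, 128, -2048/5, …
g: a_k = 2, 1, -1/4, 1/8, -5/64, 7/128, …
L₀ := lclm(L_f,L_g); ord L₀ ≤ 2+1.
Differentiate: ansatz ord ≤ ord L₀ ⇒ L.
L = (52 + 16·x) + (125 + 232·x + 80·x^2)·Dx + (14 + 78·x + 96·x^2 + 32·x^3)·Dx^2  (order 2).
h: a_k = -7, 63/2, -1021/8, 8187/16, -262109/128, 2097089/256, …
ICs: h(0) = -7, h′(0) = 63/2.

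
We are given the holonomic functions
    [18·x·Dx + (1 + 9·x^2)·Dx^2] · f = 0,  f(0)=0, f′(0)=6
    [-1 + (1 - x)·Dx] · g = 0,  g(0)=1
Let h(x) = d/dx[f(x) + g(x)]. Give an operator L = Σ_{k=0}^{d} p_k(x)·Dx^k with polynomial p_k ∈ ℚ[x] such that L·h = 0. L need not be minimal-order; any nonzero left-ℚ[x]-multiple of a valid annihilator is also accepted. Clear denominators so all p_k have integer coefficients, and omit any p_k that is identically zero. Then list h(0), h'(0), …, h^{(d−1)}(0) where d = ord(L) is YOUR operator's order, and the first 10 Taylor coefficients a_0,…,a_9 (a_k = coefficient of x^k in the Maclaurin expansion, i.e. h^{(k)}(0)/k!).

f: a_k = 0, 6, 0, -18, 0, 486/5, 0, -4374/7, 0, 4374, …
g: a_k = 1, 1, 1, 1, 1, 1, 1, 1, 1, 1, …
L₀ := lclm(L_f,L_g); ord L₀ ≤ 2+1.
Differentiate: ansatz ord ≤ ord L₀ ⇒ L.
L = (18 - 72·x - 486·x^2) + (-12 + 18·x + 180·x^2 - 486·x^3)·Dx + (1 + 8·x + 72·x^3 - 81·x^4)·Dx^2  (order 2).
h: a_k = 7, 2, -51, 4, 491, 6, -4367, 8, 39375, 10, …
ICs: h(0) = 7, h′(0) = 2.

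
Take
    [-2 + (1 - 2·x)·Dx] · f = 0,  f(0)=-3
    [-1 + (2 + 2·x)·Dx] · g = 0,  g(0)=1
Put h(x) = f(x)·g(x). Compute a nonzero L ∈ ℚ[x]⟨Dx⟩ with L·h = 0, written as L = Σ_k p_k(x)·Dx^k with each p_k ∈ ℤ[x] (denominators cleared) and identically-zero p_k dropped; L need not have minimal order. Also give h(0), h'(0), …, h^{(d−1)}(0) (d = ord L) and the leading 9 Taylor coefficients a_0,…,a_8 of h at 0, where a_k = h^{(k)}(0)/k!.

L = (5 + 2·x) + (-2 + 2·x + 4·x^2)·Dx  (order 1).
h: a_k = -3, -15/2, -117/8, -471/16, -7521/128, -30105/256, -240777/1024, -963207/2048, -30821337/32768, …
ICs: h(0) = -3.

f: a_k = -3, -6, -12, -24, -48, -96, -192, -384, -768, …
g: a_k = 1, 1/2, -1/8, 1/16, -5/128, 7/256, -21/1024, 33/2048, -429/32768, …
L₀ := L_f ⊗_s L_g (sym. prod.), ord ≤ 1.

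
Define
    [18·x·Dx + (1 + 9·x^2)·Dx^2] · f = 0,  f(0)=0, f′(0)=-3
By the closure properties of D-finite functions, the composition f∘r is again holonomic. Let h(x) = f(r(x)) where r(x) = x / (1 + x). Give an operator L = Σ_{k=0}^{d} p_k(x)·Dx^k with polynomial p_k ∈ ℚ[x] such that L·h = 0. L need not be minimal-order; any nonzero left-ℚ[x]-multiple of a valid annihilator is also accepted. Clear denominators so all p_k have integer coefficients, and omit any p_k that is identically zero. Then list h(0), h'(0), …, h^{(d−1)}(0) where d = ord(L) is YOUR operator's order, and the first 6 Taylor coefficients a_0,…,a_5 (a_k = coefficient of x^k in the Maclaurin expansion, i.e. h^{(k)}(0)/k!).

L = (2 + 20·x)·Dx + (1 + 2·x + 10·x^2)·Dx^2  (order 2).
h: a_k = 0, -3, 3, 6, -24, 12/5, …
ICs: h(0) = 0, h′(0) = -3.

f: a_k = 0, -3, 0, 9, 0, -243/5, …
h₀=f(r): pull back L_f along r ⇒ L₀.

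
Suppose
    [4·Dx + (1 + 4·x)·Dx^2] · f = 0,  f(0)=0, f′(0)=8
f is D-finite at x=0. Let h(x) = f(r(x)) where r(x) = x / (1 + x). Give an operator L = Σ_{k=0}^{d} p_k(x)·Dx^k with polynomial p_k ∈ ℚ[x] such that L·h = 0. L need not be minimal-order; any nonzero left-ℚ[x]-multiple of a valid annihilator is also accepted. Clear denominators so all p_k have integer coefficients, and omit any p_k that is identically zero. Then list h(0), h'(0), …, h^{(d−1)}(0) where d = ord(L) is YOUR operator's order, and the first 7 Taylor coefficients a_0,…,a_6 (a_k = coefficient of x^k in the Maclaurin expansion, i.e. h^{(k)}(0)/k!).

f: a_k = 0, 8, -16, 128/3, -128, 2048/5, -4096/3, …
L₀ from L_f via x↦r, Dx↦r'^{-1}Dx.
L = (6 + 10·x)·Dx + (1 + 6·x + 5·x^2)·Dx^2  (order 2).
h: a_k = 0, 8, -24, 248/3, -312, 6248/5, -5208, …
ICs: h(0) = 0, h′(0) = 8.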